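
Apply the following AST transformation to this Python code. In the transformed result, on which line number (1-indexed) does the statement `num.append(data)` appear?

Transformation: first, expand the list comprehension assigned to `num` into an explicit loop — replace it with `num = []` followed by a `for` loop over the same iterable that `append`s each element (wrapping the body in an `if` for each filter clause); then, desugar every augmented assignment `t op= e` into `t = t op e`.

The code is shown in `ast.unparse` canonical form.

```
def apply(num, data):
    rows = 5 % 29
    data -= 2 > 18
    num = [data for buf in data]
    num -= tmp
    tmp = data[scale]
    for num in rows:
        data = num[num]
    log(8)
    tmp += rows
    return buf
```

6

Transformed code:
def apply(num, data):
    rows = 5 % 29
    data = data - (2 > 18)
    num = []
    for buf in data:
        num.append(data)
    num = num - tmp
    tmp = data[scale]
    for num in rows:
        data = num[num]
    log(8)
    tmp = tmp + rows
    return buf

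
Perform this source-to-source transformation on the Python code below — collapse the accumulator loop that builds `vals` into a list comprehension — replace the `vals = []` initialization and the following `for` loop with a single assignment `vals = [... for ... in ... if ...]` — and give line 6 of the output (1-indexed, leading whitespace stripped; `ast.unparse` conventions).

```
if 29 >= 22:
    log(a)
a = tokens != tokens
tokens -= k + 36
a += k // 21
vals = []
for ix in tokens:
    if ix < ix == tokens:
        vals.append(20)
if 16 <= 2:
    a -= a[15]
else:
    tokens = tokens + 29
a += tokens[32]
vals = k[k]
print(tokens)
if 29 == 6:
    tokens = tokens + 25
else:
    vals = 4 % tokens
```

vals = [20 for ix in tokens if ix < ix == tokens]

Transformed code:
if 29 >= 22:
    log(a)
a = tokens != tokens
tokens -= k + 36
a += k // 21
vals = [20 for ix in tokens if ix < ix == tokens]
if 16 <= 2:
    a -= a[15]
else:
    tokens = tokens + 29
a += tokens[32]
vals = k[k]
print(tokens)
if 29 == 6:
    tokens = tokens + 25
else:
    vals = 4 % tokens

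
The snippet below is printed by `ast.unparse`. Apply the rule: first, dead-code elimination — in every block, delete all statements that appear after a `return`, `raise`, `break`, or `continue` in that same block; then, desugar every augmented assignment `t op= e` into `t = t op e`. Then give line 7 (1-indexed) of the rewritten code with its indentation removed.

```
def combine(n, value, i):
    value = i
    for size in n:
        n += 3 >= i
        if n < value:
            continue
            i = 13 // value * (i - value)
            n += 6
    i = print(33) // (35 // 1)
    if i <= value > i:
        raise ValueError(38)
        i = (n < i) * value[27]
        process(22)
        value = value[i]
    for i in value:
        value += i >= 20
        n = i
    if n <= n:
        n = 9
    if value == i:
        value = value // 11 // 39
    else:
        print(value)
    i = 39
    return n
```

i = print(33) // (35 // 1)

Transformed code:
def combine(n, value, i):
    value = i
    for size in n:
        n = n + (3 >= i)
        if n < value:
            continue
    i = print(33) // (35 // 1)
    if i <= value > i:
        raise ValueError(38)
    for i in value:
        value = value + (i >= 20)
        n = i
    if n <= n:
        n = 9
    if value == i:
        value = value // 11 // 39
    else:
        print(value)
    i = 39
    return n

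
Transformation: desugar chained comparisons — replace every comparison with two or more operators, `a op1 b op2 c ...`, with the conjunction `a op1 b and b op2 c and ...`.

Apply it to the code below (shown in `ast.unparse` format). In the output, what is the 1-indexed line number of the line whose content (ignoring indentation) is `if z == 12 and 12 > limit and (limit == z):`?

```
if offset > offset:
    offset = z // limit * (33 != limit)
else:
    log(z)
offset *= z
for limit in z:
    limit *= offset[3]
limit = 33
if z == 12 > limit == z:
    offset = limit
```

9

Transformed code:
if offset > offset:
    offset = z // limit * (33 != limit)
else:
    log(z)
offset *= z
for limit in z:
    limit *= offset[3]
limit = 33
if z == 12 and 12 > limit and (limit == z):
    offset = limit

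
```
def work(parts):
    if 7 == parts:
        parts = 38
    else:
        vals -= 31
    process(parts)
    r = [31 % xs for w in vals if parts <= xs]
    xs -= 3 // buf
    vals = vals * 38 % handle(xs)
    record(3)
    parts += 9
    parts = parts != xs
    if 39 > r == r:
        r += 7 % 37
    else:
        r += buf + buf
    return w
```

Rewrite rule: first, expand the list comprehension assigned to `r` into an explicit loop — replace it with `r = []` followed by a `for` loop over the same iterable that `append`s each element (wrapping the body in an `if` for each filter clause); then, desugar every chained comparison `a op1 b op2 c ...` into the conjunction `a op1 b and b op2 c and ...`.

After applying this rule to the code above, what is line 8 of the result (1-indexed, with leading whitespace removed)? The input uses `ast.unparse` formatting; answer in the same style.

for w in vals:

Transformed code:
def work(parts):
    if 7 == parts:
        parts = 38
    else:
        vals -= 31
    process(parts)
    r = []
    for w in vals:
        if parts <= xs:
            r.append(31 % xs)
    xs -= 3 // buf
    vals = vals * 38 % handle(xs)
    record(3)
    parts += 9
    parts = parts != xs
    if 39 > r and r == r:
        r += 7 % 37
    else:
        r += buf + buf
    return w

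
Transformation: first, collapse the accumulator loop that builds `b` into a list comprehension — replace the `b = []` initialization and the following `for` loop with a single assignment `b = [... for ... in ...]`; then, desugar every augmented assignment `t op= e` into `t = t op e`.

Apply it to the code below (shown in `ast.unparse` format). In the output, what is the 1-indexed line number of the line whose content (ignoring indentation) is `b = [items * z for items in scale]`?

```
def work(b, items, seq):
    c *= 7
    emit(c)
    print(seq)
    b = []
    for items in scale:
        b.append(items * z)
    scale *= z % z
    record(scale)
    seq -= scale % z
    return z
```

5

Transformed code:
def work(b, items, seq):
    c = c * 7
    emit(c)
    print(seq)
    b = [items * z for items in scale]
    scale = scale * (z % z)
    record(scale)
    seq = seq - scale % z
    return z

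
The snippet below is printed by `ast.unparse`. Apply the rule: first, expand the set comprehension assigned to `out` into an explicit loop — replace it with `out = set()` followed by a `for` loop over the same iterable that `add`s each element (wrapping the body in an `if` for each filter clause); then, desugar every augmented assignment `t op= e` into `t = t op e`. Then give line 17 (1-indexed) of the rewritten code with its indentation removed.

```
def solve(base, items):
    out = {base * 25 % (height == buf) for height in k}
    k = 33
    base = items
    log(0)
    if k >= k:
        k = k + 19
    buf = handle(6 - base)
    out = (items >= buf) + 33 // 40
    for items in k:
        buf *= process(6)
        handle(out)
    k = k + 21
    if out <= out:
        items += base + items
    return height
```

Transformed code:
def solve(base, items):
    out = set()
    for height in k:
        out.add(base * 25 % (height == buf))
    k = 33
    base = items
    log(0)
    if k >= k:
        k = k + 19
    buf = handle(6 - base)
    out = (items >= buf) + 33 // 40
    for items in k:
        buf = buf * process(6)
        handle(out)
    k = k + 21
    if out <= out:
        items = items + (base + items)
    return height

items = items + (base + items)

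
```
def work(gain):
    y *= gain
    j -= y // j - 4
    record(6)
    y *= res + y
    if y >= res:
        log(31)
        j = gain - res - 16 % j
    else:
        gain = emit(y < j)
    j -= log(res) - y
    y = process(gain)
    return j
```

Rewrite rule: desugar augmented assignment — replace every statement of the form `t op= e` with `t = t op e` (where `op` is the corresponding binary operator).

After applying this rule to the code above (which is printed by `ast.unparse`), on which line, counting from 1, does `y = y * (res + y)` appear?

Transformed code:
def work(gain):
    y = y * gain
    j = j - (y // j - 4)
    record(6)
    y = y * (res + y)
    if y >= res:
        log(31)
        j = gain - res - 16 % j
    else:
        gain = emit(y < j)
    j = j - (log(res) - y)
    y = process(gain)
    return j

5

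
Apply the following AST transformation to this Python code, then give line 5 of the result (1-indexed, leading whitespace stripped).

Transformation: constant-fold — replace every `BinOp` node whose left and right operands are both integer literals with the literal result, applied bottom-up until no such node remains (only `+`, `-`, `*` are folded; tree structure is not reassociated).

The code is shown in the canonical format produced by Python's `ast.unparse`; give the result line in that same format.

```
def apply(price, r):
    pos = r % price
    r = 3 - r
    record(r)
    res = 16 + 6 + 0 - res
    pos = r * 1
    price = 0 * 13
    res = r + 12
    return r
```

Transformed code:
def apply(price, r):
    pos = r % price
    r = 3 - r
    record(r)
    res = 22 - res
    pos = r * 1
    price = 0
    res = r + 12
    return r

res = 22 - res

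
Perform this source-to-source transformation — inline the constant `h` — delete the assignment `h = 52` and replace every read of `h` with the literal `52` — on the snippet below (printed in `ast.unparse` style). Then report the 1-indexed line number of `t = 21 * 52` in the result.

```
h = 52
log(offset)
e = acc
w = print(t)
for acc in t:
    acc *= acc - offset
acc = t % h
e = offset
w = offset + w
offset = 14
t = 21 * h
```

10

Transformed code:
log(offset)
e = acc
w = print(t)
for acc in t:
    acc *= acc - offset
acc = t % 52
e = offset
w = offset + w
offset = 14
t = 21 * 52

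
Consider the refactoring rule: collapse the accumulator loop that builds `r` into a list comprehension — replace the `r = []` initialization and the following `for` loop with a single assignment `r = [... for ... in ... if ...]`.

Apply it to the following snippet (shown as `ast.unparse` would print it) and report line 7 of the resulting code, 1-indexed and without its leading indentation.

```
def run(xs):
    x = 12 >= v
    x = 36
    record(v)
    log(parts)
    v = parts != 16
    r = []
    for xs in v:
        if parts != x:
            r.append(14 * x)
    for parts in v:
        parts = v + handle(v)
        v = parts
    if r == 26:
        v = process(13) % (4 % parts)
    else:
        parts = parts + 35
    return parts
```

Transformed code:
def run(xs):
    x = 12 >= v
    x = 36
    record(v)
    log(parts)
    v = parts != 16
    r = [14 * x for xs in v if parts != x]
    for parts in v:
        parts = v + handle(v)
        v = parts
    if r == 26:
        v = process(13) % (4 % parts)
    else:
        parts = parts + 35
    return parts

r = [14 * x for xs in v if parts != x]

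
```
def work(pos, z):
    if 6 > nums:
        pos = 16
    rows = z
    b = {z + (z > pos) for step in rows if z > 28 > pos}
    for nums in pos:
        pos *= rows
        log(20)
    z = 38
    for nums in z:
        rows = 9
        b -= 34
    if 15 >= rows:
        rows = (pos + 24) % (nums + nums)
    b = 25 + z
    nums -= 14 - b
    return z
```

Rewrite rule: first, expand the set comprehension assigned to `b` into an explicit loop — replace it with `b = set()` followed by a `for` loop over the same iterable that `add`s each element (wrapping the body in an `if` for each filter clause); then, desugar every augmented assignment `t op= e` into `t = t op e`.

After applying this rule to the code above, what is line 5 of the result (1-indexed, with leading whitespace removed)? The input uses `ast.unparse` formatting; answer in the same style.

b = set()

Transformed code:
def work(pos, z):
    if 6 > nums:
        pos = 16
    rows = z
    b = set()
    for step in rows:
        if z > 28 > pos:
            b.add(z + (z > pos))
    for nums in pos:
        pos = pos * rows
        log(20)
    z = 38
    for nums in z:
        rows = 9
        b = b - 34
    if 15 >= rows:
        rows = (pos + 24) % (nums + nums)
    b = 25 + z
    nums = nums - (14 - b)
    return z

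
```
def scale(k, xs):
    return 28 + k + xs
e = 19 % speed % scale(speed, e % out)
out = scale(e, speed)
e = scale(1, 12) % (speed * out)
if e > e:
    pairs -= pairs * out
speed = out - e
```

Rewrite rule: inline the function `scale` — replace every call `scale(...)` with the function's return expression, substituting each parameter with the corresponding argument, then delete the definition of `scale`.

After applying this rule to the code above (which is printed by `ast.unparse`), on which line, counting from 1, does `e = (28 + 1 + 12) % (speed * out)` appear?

Transformed code:
e = 19 % speed % (28 + speed + e % out)
out = 28 + e + speed
e = (28 + 1 + 12) % (speed * out)
if e > e:
    pairs -= pairs * out
speed = out - e

3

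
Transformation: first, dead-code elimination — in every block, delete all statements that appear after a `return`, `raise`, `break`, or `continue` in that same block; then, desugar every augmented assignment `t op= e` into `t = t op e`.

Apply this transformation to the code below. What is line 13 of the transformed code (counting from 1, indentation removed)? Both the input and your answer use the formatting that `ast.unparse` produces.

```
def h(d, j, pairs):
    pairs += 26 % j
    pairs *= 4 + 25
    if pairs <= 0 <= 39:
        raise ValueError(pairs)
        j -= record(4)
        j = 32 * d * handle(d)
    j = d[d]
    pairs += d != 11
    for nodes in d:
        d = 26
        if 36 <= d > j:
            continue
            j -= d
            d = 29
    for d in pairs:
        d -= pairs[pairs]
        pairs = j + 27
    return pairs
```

d = d - pairs[pairs]

Transformed code:
def h(d, j, pairs):
    pairs = pairs + 26 % j
    pairs = pairs * (4 + 25)
    if pairs <= 0 <= 39:
        raise ValueError(pairs)
    j = d[d]
    pairs = pairs + (d != 11)
    for nodes in d:
        d = 26
        if 36 <= d > j:
            continue
    for d in pairs:
        d = d - pairs[pairs]
        pairs = j + 27
    return pairs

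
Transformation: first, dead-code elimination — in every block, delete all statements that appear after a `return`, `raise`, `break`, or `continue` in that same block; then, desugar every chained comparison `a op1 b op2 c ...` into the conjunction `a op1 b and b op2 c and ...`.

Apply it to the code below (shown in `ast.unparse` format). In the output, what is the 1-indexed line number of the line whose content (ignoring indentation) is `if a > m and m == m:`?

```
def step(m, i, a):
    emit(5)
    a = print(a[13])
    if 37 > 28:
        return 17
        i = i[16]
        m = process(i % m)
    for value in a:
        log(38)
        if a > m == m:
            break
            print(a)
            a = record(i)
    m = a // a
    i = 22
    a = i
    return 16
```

Transformed code:
def step(m, i, a):
    emit(5)
    a = print(a[13])
    if 37 > 28:
        return 17
    for value in a:
        log(38)
        if a > m and m == m:
            break
    m = a // a
    i = 22
    a = i
    return 16

8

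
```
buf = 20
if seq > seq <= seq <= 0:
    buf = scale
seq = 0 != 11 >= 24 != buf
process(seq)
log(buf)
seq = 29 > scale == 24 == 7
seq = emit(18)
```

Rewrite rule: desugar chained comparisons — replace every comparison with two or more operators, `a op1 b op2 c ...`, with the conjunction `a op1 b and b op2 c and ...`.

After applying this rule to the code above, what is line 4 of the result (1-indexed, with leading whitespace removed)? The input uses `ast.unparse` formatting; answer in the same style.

seq = 0 != 11 and 11 >= 24 and (24 != buf)

Transformed code:
buf = 20
if seq > seq and seq <= seq and (seq <= 0):
    buf = scale
seq = 0 != 11 and 11 >= 24 and (24 != buf)
process(seq)
log(buf)
seq = 29 > scale and scale == 24 and (24 == 7)
seq = emit(18)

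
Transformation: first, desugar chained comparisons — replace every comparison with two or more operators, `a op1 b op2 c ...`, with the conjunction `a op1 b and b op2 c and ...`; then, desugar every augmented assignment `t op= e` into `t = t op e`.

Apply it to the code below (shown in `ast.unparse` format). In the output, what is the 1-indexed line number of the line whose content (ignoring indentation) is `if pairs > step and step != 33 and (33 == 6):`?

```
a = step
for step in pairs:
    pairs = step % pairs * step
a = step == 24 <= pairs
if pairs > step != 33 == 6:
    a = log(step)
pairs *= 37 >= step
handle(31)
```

5

Transformed code:
a = step
for step in pairs:
    pairs = step % pairs * step
a = step == 24 and 24 <= pairs
if pairs > step and step != 33 and (33 == 6):
    a = log(step)
pairs = pairs * (37 >= step)
handle(31)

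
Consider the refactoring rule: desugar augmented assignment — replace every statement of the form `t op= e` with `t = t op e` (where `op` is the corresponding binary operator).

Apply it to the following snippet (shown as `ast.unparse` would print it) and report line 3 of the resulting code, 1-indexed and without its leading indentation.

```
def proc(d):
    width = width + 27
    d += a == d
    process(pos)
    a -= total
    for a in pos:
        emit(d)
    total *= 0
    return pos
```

Transformed code:
def proc(d):
    width = width + 27
    d = d + (a == d)
    process(pos)
    a = a - total
    for a in pos:
        emit(d)
    total = total * 0
    return pos

d = d + (a == d)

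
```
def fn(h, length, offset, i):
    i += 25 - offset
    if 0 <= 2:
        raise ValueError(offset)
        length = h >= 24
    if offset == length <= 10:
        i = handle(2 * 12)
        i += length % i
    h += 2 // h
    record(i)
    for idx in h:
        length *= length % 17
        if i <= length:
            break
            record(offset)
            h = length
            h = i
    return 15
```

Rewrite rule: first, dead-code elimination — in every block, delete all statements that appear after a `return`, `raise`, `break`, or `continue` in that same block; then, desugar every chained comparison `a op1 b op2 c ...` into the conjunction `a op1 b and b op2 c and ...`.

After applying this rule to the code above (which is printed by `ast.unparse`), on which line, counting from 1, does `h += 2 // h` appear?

8

Transformed code:
def fn(h, length, offset, i):
    i += 25 - offset
    if 0 <= 2:
        raise ValueError(offset)
    if offset == length and length <= 10:
        i = handle(2 * 12)
        i += length % i
    h += 2 // h
    record(i)
    for idx in h:
        length *= length % 17
        if i <= length:
            break
    return 15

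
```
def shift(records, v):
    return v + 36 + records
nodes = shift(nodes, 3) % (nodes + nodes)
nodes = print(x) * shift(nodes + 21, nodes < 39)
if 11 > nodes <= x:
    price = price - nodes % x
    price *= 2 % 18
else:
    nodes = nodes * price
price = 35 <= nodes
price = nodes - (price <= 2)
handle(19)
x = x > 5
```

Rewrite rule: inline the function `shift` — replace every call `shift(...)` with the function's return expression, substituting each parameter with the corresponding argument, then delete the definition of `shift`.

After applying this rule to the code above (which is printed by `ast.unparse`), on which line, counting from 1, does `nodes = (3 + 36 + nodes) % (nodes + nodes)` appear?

Transformed code:
nodes = (3 + 36 + nodes) % (nodes + nodes)
nodes = print(x) * ((nodes < 39) + 36 + (nodes + 21))
if 11 > nodes <= x:
    price = price - nodes % x
    price *= 2 % 18
else:
    nodes = nodes * price
price = 35 <= nodes
price = nodes - (price <= 2)
handle(19)
x = x > 5

1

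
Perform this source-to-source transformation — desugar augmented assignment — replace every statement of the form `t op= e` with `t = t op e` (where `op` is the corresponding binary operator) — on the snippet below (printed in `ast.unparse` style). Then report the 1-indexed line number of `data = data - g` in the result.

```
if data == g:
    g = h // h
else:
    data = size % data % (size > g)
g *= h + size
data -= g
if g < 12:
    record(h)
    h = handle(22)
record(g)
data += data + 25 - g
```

6

Transformed code:
if data == g:
    g = h // h
else:
    data = size % data % (size > g)
g = g * (h + size)
data = data - g
if g < 12:
    record(h)
    h = handle(22)
record(g)
data = data + (data + 25 - g)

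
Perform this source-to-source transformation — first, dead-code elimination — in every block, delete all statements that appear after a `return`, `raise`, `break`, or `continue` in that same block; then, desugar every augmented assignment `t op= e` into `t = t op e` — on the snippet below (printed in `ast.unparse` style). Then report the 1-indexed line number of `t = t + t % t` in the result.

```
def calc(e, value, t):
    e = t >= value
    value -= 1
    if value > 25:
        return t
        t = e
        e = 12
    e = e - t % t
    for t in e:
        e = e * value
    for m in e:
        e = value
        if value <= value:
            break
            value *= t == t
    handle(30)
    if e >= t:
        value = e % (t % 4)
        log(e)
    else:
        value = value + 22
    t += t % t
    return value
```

19

Transformed code:
def calc(e, value, t):
    e = t >= value
    value = value - 1
    if value > 25:
        return t
    e = e - t % t
    for t in e:
        e = e * value
    for m in e:
        e = value
        if value <= value:
            break
    handle(30)
    if e >= t:
        value = e % (t % 4)
        log(e)
    else:
        value = value + 22
    t = t + t % t
    return value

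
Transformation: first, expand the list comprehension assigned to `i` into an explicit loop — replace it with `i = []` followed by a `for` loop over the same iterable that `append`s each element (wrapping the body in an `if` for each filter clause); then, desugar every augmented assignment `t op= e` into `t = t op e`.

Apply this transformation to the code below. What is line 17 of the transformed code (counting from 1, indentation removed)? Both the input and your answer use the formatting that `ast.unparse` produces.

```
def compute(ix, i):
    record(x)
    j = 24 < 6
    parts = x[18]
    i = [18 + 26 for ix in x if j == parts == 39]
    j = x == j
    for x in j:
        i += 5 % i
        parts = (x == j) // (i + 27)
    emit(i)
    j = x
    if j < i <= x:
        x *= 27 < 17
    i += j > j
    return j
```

i = i + (j > j)

Transformed code:
def compute(ix, i):
    record(x)
    j = 24 < 6
    parts = x[18]
    i = []
    for ix in x:
        if j == parts == 39:
            i.append(18 + 26)
    j = x == j
    for x in j:
        i = i + 5 % i
        parts = (x == j) // (i + 27)
    emit(i)
    j = x
    if j < i <= x:
        x = x * (27 < 17)
    i = i + (j > j)
    return j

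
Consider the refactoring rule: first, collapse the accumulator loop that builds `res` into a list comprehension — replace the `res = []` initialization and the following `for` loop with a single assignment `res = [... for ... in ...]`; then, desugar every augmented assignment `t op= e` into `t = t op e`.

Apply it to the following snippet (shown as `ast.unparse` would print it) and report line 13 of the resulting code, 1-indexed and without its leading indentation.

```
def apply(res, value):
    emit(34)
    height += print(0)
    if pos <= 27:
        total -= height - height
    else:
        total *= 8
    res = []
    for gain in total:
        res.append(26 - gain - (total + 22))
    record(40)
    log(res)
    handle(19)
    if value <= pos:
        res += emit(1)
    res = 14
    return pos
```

Transformed code:
def apply(res, value):
    emit(34)
    height = height + print(0)
    if pos <= 27:
        total = total - (height - height)
    else:
        total = total * 8
    res = [26 - gain - (total + 22) for gain in total]
    record(40)
    log(res)
    handle(19)
    if value <= pos:
        res = res + emit(1)
    res = 14
    return pos

res = res + emit(1)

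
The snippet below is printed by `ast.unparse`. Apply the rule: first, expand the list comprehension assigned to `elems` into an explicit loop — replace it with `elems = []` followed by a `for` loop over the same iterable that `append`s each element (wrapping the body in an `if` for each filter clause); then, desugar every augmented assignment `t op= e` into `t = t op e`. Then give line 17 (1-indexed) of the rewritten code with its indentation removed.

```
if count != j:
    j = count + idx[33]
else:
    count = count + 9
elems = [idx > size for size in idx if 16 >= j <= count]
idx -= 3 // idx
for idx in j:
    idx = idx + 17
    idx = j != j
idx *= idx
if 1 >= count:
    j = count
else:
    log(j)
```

Transformed code:
if count != j:
    j = count + idx[33]
else:
    count = count + 9
elems = []
for size in idx:
    if 16 >= j <= count:
        elems.append(idx > size)
idx = idx - 3 // idx
for idx in j:
    idx = idx + 17
    idx = j != j
idx = idx * idx
if 1 >= count:
    j = count
else:
    log(j)

log(j)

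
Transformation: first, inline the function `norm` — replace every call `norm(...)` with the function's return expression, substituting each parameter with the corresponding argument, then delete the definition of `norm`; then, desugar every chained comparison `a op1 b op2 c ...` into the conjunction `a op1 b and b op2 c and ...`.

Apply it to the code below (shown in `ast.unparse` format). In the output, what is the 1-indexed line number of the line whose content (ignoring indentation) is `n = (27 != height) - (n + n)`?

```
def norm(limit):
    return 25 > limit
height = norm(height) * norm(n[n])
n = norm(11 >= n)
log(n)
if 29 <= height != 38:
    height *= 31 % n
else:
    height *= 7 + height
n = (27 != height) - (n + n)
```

Transformed code:
height = (25 > height) * (25 > n[n])
n = 25 > (11 >= n)
log(n)
if 29 <= height and height != 38:
    height *= 31 % n
else:
    height *= 7 + height
n = (27 != height) - (n + n)

8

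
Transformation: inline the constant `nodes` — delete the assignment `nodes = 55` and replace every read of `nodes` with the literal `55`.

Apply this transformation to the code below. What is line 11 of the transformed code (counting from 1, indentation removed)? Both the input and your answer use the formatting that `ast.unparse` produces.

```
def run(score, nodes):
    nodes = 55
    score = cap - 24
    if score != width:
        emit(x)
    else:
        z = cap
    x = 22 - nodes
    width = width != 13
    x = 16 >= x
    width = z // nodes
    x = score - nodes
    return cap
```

x = score - 55

Transformed code:
def run(score, nodes):
    score = cap - 24
    if score != width:
        emit(x)
    else:
        z = cap
    x = 22 - 55
    width = width != 13
    x = 16 >= x
    width = z // 55
    x = score - 55
    return cap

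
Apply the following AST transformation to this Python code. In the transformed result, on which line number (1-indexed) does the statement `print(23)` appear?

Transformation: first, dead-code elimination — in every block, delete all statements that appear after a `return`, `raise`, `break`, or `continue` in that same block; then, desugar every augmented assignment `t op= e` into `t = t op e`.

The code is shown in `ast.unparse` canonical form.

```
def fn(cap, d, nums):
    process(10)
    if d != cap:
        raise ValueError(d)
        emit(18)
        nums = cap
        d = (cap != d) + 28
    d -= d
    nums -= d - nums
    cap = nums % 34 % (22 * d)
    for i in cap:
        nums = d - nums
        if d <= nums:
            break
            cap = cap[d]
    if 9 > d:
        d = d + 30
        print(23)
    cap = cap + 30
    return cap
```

14

Transformed code:
def fn(cap, d, nums):
    process(10)
    if d != cap:
        raise ValueError(d)
    d = d - d
    nums = nums - (d - nums)
    cap = nums % 34 % (22 * d)
    for i in cap:
        nums = d - nums
        if d <= nums:
            break
    if 9 > d:
        d = d + 30
        print(23)
    cap = cap + 30
    return cap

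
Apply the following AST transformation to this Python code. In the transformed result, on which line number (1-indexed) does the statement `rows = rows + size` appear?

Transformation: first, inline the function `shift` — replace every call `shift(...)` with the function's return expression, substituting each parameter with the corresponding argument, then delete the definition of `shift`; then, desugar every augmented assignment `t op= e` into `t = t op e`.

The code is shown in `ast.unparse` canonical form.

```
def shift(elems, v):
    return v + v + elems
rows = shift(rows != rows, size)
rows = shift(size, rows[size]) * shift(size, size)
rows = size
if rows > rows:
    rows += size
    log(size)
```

5

Transformed code:
rows = size + size + (rows != rows)
rows = (rows[size] + rows[size] + size) * (size + size + size)
rows = size
if rows > rows:
    rows = rows + size
    log(size)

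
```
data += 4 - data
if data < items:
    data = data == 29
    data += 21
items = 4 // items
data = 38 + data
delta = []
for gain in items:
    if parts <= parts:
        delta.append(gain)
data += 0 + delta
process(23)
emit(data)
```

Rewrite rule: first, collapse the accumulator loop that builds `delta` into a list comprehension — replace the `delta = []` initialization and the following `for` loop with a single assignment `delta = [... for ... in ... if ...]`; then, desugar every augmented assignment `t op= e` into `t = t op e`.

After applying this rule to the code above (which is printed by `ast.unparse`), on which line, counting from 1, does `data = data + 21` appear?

Transformed code:
data = data + (4 - data)
if data < items:
    data = data == 29
    data = data + 21
items = 4 // items
data = 38 + data
delta = [gain for gain in items if parts <= parts]
data = data + (0 + delta)
process(23)
emit(data)

4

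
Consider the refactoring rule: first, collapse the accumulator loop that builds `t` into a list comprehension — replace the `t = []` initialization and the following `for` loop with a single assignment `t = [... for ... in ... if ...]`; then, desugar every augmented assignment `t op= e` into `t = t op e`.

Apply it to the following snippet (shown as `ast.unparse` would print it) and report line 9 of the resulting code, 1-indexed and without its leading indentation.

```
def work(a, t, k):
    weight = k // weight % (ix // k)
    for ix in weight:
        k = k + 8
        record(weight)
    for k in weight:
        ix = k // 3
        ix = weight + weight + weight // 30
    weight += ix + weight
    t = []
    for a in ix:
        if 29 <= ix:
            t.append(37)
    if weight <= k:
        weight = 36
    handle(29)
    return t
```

Transformed code:
def work(a, t, k):
    weight = k // weight % (ix // k)
    for ix in weight:
        k = k + 8
        record(weight)
    for k in weight:
        ix = k // 3
        ix = weight + weight + weight // 30
    weight = weight + (ix + weight)
    t = [37 for a in ix if 29 <= ix]
    if weight <= k:
        weight = 36
    handle(29)
    return t

weight = weight + (ix + weight)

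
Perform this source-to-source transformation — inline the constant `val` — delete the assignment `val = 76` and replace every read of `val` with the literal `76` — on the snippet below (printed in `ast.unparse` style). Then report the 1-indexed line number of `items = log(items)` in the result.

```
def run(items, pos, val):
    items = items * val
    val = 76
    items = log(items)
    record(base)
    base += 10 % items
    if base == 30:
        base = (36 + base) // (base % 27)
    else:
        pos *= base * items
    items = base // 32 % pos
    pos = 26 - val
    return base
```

Transformed code:
def run(items, pos, val):
    items = items * 76
    items = log(items)
    record(base)
    base += 10 % items
    if base == 30:
        base = (36 + base) // (base % 27)
    else:
        pos *= base * items
    items = base // 32 % pos
    pos = 26 - 76
    return base

3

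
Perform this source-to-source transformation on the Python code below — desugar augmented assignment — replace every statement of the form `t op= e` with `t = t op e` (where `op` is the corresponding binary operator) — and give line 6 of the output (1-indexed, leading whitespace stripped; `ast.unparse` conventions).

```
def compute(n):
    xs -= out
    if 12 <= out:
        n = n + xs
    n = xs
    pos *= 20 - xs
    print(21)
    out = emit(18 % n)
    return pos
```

pos = pos * (20 - xs)

Transformed code:
def compute(n):
    xs = xs - out
    if 12 <= out:
        n = n + xs
    n = xs
    pos = pos * (20 - xs)
    print(21)
    out = emit(18 % n)
    return pos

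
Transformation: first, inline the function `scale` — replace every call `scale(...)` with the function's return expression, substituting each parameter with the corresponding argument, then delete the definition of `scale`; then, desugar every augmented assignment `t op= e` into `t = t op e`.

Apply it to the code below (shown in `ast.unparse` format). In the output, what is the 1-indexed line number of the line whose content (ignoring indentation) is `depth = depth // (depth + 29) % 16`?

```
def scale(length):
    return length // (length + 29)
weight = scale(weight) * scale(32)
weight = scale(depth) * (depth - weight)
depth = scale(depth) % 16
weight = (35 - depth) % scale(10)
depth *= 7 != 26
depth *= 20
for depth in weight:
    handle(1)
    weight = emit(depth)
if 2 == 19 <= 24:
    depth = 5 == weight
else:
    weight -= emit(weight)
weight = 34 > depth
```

Transformed code:
weight = weight // (weight + 29) * (32 // (32 + 29))
weight = depth // (depth + 29) * (depth - weight)
depth = depth // (depth + 29) % 16
weight = (35 - depth) % (10 // (10 + 29))
depth = depth * (7 != 26)
depth = depth * 20
for depth in weight:
    handle(1)
    weight = emit(depth)
if 2 == 19 <= 24:
    depth = 5 == weight
else:
    weight = weight - emit(weight)
weight = 34 > depth

3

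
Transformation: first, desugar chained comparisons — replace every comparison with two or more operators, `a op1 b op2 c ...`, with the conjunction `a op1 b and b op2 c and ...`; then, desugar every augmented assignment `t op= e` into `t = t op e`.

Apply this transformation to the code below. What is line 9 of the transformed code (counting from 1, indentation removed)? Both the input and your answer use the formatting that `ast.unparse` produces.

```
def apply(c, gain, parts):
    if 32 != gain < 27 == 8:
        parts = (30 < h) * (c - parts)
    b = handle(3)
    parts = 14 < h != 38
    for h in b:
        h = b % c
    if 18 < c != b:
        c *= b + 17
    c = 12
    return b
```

Transformed code:
def apply(c, gain, parts):
    if 32 != gain and gain < 27 and (27 == 8):
        parts = (30 < h) * (c - parts)
    b = handle(3)
    parts = 14 < h and h != 38
    for h in b:
        h = b % c
    if 18 < c and c != b:
        c = c * (b + 17)
    c = 12
    return b

c = c * (b + 17)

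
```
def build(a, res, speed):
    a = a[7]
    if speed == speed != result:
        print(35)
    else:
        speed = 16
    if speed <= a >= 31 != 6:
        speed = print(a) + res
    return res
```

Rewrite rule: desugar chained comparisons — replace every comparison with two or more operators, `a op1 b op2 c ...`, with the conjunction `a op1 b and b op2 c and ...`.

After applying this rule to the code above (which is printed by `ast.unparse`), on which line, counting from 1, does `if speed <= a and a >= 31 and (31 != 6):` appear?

7

Transformed code:
def build(a, res, speed):
    a = a[7]
    if speed == speed and speed != result:
        print(35)
    else:
        speed = 16
    if speed <= a and a >= 31 and (31 != 6):
        speed = print(a) + res
    return res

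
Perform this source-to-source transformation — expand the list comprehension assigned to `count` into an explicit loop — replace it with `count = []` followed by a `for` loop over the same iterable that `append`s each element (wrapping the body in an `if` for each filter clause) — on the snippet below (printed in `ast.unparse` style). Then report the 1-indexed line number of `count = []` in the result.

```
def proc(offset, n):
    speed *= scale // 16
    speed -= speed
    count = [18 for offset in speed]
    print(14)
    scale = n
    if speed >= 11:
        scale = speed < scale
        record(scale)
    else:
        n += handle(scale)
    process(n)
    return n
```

4

Transformed code:
def proc(offset, n):
    speed *= scale // 16
    speed -= speed
    count = []
    for offset in speed:
        count.append(18)
    print(14)
    scale = n
    if speed >= 11:
        scale = speed < scale
        record(scale)
    else:
        n += handle(scale)
    process(n)
    return n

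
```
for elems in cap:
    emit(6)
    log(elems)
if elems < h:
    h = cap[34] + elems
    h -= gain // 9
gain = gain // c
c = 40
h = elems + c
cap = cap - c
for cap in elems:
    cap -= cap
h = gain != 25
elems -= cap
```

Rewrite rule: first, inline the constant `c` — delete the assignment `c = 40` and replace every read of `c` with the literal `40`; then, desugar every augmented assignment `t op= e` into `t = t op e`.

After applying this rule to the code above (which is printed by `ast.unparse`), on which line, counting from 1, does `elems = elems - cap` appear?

13

Transformed code:
for elems in cap:
    emit(6)
    log(elems)
if elems < h:
    h = cap[34] + elems
    h = h - gain // 9
gain = gain // 40
h = elems + 40
cap = cap - 40
for cap in elems:
    cap = cap - cap
h = gain != 25
elems = elems - cap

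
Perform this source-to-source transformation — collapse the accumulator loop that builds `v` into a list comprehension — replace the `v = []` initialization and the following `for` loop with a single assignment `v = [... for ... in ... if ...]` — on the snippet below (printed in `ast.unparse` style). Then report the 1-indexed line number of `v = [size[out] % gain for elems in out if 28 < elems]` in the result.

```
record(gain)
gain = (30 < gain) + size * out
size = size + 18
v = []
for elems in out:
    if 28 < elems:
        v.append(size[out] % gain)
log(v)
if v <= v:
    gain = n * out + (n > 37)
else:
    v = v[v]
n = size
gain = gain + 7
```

4

Transformed code:
record(gain)
gain = (30 < gain) + size * out
size = size + 18
v = [size[out] % gain for elems in out if 28 < elems]
log(v)
if v <= v:
    gain = n * out + (n > 37)
else:
    v = v[v]
n = size
gain = gain + 7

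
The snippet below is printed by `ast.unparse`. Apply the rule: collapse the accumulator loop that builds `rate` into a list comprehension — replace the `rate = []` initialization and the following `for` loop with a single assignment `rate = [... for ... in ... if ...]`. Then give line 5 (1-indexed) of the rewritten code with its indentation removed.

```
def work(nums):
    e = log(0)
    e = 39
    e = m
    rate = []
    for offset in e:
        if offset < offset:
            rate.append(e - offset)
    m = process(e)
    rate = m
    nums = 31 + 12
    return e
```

rate = [e - offset for offset in e if offset < offset]

Transformed code:
def work(nums):
    e = log(0)
    e = 39
    e = m
    rate = [e - offset for offset in e if offset < offset]
    m = process(e)
    rate = m
    nums = 31 + 12
    return e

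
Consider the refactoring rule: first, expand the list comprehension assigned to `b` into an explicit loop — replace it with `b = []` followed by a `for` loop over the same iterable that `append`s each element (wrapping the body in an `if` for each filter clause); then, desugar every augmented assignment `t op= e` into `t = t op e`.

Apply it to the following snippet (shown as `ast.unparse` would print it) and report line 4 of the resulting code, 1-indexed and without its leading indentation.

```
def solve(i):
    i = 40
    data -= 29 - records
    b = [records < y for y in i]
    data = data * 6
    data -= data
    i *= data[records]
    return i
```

b = []

Transformed code:
def solve(i):
    i = 40
    data = data - (29 - records)
    b = []
    for y in i:
        b.append(records < y)
    data = data * 6
    data = data - data
    i = i * data[records]
    return i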